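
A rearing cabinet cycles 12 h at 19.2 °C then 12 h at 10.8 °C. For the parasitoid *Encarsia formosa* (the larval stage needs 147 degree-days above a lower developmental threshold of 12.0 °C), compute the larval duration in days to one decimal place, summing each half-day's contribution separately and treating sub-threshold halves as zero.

Day half: max(0, 19.2 − 12.0) × 0.5 = 7.2 × 0.5 = 3.60 DD.
Night half: max(0, 10.8 − 12.0) × 0.5 = 0.0 × 0.5 = 0.00 DD.
Per 24 h: 3.60 DD/day.
Duration = 147 / 3.60 = 40.833 ≈ 40.8 days.

40.8 days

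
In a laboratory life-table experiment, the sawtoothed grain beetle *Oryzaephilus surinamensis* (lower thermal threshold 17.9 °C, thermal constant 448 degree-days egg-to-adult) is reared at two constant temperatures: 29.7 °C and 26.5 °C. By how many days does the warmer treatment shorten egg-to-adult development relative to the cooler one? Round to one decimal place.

14.1 days

At 29.7 °C: 448 / (29.7 − 17.9) = 448 / 11.8 = 37.966 d.
At 26.5 °C: 448 / (26.5 − 17.9) = 448 / 8.6 = 52.093 d.
Difference = |37.966 − 52.093| = 14.127 ≈ 14.1 days.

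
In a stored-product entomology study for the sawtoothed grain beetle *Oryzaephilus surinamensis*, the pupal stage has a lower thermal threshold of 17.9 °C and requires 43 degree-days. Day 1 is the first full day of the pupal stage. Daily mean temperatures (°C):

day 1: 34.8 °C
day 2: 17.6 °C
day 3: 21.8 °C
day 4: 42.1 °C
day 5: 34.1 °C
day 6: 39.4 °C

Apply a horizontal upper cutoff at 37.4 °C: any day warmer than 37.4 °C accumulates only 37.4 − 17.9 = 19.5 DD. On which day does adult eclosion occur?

day 5

Daily DD above 17.9 °C (capped at 19.5): 16.9, 0.0, 3.9, 19.5, 16.2, 19.5.
Cumulative: 16.9, 16.9, 20.8, 40.3, 56.5, 76.0.
The total first reaches 43 DD on day 5.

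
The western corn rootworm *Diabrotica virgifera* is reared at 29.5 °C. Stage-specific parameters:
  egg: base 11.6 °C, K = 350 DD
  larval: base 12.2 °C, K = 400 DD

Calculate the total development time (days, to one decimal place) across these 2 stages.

42.7 days

egg: 350 / (29.5 − 11.6) = 350 / 17.9 = 19.553 d.
larval: 400 / (29.5 − 12.2) = 400 / 17.3 = 23.121 d.
Sum = 42.674 ≈ 42.7 days.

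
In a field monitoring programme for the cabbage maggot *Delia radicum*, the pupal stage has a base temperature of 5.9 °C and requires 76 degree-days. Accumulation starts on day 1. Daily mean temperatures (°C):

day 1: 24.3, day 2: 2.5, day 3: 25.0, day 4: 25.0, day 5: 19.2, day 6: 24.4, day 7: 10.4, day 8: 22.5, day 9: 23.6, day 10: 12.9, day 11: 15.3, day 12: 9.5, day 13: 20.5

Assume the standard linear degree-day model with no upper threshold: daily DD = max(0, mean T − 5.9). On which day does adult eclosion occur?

day 6

Daily DD above 5.9 °C: 18.4, 0.0, 19.1, 19.1, 13.3, 18.5, 4.5, 16.6, 17.7, 7.0, 9.4, 3.6, 14.6.
Cumulative: 18.4, 18.4, 37.5, 56.6, 69.9, 88.4, 92.9, 109.5, 127.2, 134.2, 143.6, 147.2, 161.8.
The total first reaches 76 DD on day 6.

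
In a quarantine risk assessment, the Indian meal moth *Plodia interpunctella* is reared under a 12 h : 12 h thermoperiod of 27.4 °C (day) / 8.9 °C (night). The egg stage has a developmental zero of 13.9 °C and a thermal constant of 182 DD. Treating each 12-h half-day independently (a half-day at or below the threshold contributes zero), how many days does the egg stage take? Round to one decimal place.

Day half: max(0, 27.4 − 13.9) × 0.5 = 13.5 × 0.5 = 6.75 DD.
Night half: max(0, 8.9 − 13.9) × 0.5 = 0.0 × 0.5 = 0.00 DD.
Per 24 h: 6.75 DD/day.
Duration = 182 / 6.75 = 26.963 ≈ 27.0 days.

27.0 days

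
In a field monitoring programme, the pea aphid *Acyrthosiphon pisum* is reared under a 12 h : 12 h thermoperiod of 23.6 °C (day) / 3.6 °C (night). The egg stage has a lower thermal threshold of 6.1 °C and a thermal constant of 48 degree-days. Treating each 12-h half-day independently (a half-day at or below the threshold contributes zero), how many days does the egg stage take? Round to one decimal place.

Day half: max(0, 23.6 − 6.1) × 0.5 = 17.5 × 0.5 = 8.75 DD.
Night half: max(0, 3.6 − 6.1) × 0.5 = 0.0 × 0.5 = 0.00 DD.
Per 24 h: 8.75 DD/day.
Duration = 48 / 8.75 = 5.486 ≈ 5.5 days.

5.5 days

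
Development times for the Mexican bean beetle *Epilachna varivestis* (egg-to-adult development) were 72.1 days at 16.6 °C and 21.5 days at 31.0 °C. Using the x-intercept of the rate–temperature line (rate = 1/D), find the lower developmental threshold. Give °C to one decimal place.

Under the model K = D·(T − T_b), so D₁·(T₁ − T_b) = D₂·(T₂ − T_b).
72.1·(16.6 − T_b) = 21.5·(31.0 − T_b)
T_b = (72.1·16.6 − 21.5·31.0) / (72.1 − 21.5) = 530.36 / 50.6 = 10.481 °C ≈ 10.5 °C.

10.5 °C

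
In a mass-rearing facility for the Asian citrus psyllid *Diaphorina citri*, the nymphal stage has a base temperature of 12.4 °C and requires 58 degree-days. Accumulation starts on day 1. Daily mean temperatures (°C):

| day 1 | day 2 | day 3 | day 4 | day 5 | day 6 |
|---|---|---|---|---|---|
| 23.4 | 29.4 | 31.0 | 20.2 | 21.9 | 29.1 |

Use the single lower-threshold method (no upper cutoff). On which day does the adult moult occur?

Daily DD above 12.4 °C: 11.0, 17.0, 18.6, 7.8, 9.5, 16.7.
Cumulative: 11.0, 28.0, 46.6, 54.4, 63.9, 80.6.
The total first reaches 58 DD on day 5.

day 5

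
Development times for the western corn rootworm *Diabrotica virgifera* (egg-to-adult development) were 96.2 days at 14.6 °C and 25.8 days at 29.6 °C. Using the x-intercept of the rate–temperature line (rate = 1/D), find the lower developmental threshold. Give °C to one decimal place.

Linear rate model ⇒ the product D·(T − T_b) is constant across temperatures.
96.2·(14.6 − T_b) = 25.8·(29.6 − T_b)
T_b = (96.2·14.6 − 25.8·29.6) / (96.2 − 25.8) = 640.84 / 70.4 = 9.103 °C ≈ 9.1 °C.

9.1 °C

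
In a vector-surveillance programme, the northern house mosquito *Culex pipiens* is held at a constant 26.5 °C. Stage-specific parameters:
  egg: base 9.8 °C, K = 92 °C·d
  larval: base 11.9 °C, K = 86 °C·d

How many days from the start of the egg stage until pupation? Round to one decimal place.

egg: 92 / (26.5 − 9.8) = 92 / 16.7 = 5.509 d.
larval: 86 / (26.5 − 11.9) = 86 / 14.6 = 5.890 d.
Sum = 11.399 ≈ 11.4 days.

11.4 days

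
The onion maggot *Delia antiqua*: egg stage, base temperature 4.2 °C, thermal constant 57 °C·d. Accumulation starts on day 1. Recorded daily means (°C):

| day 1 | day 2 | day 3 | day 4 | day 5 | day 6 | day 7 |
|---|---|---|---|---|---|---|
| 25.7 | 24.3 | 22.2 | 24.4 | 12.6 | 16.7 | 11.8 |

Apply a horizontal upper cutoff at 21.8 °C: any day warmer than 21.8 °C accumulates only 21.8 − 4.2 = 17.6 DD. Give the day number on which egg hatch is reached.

Daily DD above 4.2 °C (capped at 17.6): 17.6, 17.6, 17.6, 17.6, 8.4, 12.5, 7.6.
Cumulative: 17.6, 35.2, 52.8, 70.4, 78.8, 91.3, 98.9.
The total first reaches 57 DD on day 4.

day 4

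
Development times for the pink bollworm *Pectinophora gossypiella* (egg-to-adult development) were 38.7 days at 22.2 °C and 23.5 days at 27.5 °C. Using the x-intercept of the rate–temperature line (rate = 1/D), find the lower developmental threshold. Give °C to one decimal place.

Under the model K = D·(T − T_b), so D₁·(T₁ − T_b) = D₂·(T₂ − T_b).
38.7·(22.2 − T_b) = 23.5·(27.5 − T_b)
T_b = (38.7·22.2 − 23.5·27.5) / (38.7 − 23.5) = 212.89 / 15.2 = 14.006 °C ≈ 14.0 °C.

14.0 °C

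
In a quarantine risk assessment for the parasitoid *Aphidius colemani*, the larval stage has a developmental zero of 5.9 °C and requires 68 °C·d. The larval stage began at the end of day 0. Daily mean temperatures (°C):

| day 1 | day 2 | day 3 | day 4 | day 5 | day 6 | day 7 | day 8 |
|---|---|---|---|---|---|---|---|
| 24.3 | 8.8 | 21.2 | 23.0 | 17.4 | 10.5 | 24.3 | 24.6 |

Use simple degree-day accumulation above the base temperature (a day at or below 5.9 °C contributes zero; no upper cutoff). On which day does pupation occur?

Daily DD above 5.9 °C: 18.4, 2.9, 15.3, 17.1, 11.5, 4.6, 18.4, 18.7.
Cumulative: 18.4, 21.3, 36.6, 53.7, 65.2, 69.8, 88.2, 106.9.
The total first reaches 68 DD on day 6.

day 6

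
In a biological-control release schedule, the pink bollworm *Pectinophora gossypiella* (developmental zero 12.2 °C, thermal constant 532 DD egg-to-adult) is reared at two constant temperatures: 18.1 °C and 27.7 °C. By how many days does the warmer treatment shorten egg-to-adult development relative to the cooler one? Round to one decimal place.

55.8 days

At 18.1 °C: 532 / (18.1 − 12.2) = 532 / 5.9 = 90.169 d.
At 27.7 °C: 532 / (27.7 − 12.2) = 532 / 15.5 = 34.323 d.
Difference = |90.169 − 34.323| = 55.847 ≈ 55.8 days.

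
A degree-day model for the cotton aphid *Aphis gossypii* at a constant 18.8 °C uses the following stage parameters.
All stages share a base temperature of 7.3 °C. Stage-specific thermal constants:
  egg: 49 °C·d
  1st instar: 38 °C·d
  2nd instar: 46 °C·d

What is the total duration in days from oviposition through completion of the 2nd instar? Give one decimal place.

11.6 days

Daily accumulation at 18.8 °C = 18.8 − 7.3 = 11.5 DD/day.
Total K = 49 + 38 + 46 = 133 DD.
Total duration = 133 / 11.5 = 11.565 ≈ 11.6 days.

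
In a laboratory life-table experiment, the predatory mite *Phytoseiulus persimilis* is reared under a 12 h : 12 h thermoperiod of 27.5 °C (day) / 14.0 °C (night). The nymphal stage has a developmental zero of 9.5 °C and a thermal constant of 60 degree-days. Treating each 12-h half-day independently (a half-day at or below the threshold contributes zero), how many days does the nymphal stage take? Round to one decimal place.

Day half: max(0, 27.5 − 9.5) × 0.5 = 18.0 × 0.5 = 9.00 DD.
Night half: max(0, 14.0 − 9.5) × 0.5 = 4.5 × 0.5 = 2.25 DD.
Per 24 h: 11.25 DD/day.
Duration = 60 / 11.25 = 5.333 ≈ 5.3 days.

5.3 days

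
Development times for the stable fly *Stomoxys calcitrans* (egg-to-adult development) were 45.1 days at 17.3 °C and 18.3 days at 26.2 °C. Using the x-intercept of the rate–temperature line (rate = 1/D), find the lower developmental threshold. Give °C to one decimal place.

Under the model K = D·(T − T_b), so D₁·(T₁ − T_b) = D₂·(T₂ − T_b).
45.1·(17.3 − T_b) = 18.3·(26.2 − T_b)
T_b = (45.1·17.3 − 18.3·26.2) / (45.1 − 18.3) = 300.77 / 26.8 = 11.223 °C ≈ 11.2 °C.

11.2 °C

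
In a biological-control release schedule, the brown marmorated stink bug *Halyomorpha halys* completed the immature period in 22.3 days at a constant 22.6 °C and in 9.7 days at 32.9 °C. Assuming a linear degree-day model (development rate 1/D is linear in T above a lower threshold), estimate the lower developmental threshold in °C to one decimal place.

14.7 °C

Equal thermal constants: D₁(T₁ − T_b) = D₂(T₂ − T_b).
22.3·(22.6 − T_b) = 9.7·(32.9 − T_b)
T_b = (22.3·22.6 − 9.7·32.9) / (22.3 − 9.7) = 184.85 / 12.6 = 14.671 °C ≈ 14.7 °C.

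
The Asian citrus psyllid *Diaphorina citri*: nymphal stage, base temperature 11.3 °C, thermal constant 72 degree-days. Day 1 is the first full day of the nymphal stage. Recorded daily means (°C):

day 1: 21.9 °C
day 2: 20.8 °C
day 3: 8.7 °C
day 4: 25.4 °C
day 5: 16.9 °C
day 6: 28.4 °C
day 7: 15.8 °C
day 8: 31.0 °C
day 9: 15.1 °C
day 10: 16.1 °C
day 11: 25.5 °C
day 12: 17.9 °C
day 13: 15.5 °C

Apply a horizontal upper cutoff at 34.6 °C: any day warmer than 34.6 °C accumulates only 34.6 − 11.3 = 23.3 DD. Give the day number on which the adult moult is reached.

Daily DD above 11.3 °C (capped at 23.3): 10.6, 9.5, 0.0, 14.1, 5.6, 17.1, 4.5, 19.7, 3.8, 4.8, 14.2, 6.6, 4.2.
Cumulative: 10.6, 20.1, 20.1, 34.2, 39.8, 56.9, 61.4, 81.1, 84.9, 89.7, 103.9, 110.5, 114.7.
The total first reaches 72 DD on day 8.

day 8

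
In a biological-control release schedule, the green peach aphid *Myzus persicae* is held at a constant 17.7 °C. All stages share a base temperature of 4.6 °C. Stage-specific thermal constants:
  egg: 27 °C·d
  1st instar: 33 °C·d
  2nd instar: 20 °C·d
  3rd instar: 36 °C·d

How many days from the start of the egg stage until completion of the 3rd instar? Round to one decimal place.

8.9 days

Daily accumulation at 17.7 °C = 17.7 − 4.6 = 13.1 DD/day.
Total K = 27 + 33 + 20 + 36 = 116 DD.
Total duration = 116 / 13.1 = 8.855 ≈ 8.9 days.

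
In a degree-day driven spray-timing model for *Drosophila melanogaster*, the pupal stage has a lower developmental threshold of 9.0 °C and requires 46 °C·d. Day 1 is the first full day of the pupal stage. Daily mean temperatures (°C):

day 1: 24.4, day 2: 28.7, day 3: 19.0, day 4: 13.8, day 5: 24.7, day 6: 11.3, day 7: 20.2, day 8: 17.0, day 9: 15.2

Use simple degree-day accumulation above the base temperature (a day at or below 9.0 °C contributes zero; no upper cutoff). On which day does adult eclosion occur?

day 4

Daily DD above 9.0 °C: 15.4, 19.7, 10.0, 4.8, 15.7, 2.3, 11.2, 8.0, 6.2.
Cumulative: 15.4, 35.1, 45.1, 49.9, 65.6, 67.9, 79.1, 87.1, 93.3.
The total first reaches 46 DD on day 4.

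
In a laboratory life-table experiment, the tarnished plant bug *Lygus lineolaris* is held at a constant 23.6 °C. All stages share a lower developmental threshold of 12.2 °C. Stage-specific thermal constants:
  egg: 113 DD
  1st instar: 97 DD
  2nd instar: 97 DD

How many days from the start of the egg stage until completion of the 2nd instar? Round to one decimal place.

26.9 days

Daily accumulation at 23.6 °C = 23.6 − 12.2 = 11.4 DD/day.
Total K = 113 + 97 + 97 = 307 DD.
Total duration = 307 / 11.4 = 26.930 ≈ 26.9 days.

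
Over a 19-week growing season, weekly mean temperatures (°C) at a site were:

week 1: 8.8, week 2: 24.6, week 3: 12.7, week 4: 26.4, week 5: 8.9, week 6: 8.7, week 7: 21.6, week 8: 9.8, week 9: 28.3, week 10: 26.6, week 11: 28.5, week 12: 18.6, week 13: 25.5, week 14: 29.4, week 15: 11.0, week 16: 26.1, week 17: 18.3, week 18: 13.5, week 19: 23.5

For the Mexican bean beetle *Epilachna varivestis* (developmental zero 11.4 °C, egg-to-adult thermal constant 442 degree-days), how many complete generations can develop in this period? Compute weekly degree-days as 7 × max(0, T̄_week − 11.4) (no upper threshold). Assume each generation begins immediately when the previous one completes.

2 generations

Weekly DD (7 × max(0, T̄ − 11.4)): 0.0, 92.4, 9.1, 105.0, 0.0, 0.0, 71.4, 0.0, 118.3, 106.4, 119.7, 50.4, 98.7, 126.0, 0.0, 102.9, 48.3, 14.7, 84.7.
Season total = 1148.0 DD.
Complete generations = ⌊1148.0 / 442⌋ = 2.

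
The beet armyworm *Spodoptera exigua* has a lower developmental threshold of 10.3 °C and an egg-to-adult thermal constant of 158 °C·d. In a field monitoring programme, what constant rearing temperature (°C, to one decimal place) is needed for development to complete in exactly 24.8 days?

16.7 °C

Required daily accumulation = 158 / 24.8 = 6.371 DD/day.
T = T_base + 6.371 = 10.3 + 6.371 = 16.671 ≈ 16.7 °C.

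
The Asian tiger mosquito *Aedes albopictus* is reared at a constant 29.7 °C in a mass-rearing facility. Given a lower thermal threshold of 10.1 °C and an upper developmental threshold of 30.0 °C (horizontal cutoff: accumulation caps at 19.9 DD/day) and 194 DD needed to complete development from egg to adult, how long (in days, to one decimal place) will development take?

9.9 days

Daily accumulation = 29.7 − 10.1 = 19.6 DD/day.
Duration = 194 / 19.6 = 9.898 ≈ 9.9 days.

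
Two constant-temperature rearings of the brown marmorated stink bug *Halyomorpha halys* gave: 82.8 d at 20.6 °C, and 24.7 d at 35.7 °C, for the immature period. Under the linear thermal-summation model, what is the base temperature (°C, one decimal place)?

14.2 °C

Linear rate model ⇒ the product D·(T − T_b) is constant across temperatures.
82.8·(20.6 − T_b) = 24.7·(35.7 − T_b)
T_b = (82.8·20.6 − 24.7·35.7) / (82.8 − 24.7) = 823.89 / 58.1 = 14.181 °C ≈ 14.2 °C.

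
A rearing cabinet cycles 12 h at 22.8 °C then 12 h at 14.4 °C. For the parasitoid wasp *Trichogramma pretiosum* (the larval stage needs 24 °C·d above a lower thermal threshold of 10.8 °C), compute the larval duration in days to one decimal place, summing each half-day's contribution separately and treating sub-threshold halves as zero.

Day half: max(0, 22.8 − 10.8) × 0.5 = 12.0 × 0.5 = 6.00 DD.
Night half: max(0, 14.4 − 10.8) × 0.5 = 3.6 × 0.5 = 1.80 DD.
Per 24 h: 7.80 DD/day.
Duration = 24 / 7.80 = 3.077 ≈ 3.1 days.

3.1 days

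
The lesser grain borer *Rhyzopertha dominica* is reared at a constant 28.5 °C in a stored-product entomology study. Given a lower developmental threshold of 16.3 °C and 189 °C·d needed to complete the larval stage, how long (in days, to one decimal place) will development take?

Daily accumulation = 28.5 − 16.3 = 12.2 DD/day.
Duration = 189 / 12.2 = 15.492 ≈ 15.5 days.

15.5 days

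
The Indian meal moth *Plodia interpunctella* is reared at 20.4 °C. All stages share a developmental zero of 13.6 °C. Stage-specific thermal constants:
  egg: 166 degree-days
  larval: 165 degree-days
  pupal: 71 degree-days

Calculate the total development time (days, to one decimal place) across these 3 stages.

59.1 days

Daily accumulation at 20.4 °C = 20.4 − 13.6 = 6.8 DD/day.
Total K = 166 + 165 + 71 = 402 DD.
Total duration = 402 / 6.8 = 59.118 ≈ 59.1 days.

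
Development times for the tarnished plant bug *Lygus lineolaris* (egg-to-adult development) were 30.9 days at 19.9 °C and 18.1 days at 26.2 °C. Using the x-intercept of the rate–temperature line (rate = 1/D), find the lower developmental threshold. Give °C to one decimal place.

Equal thermal constants: D₁(T₁ − T_b) = D₂(T₂ − T_b).
30.9·(19.9 − T_b) = 18.1·(26.2 − T_b)
T_b = (30.9·19.9 − 18.1·26.2) / (30.9 − 18.1) = 140.69 / 12.8 = 10.991 °C ≈ 11.0 °C.

11.0 °C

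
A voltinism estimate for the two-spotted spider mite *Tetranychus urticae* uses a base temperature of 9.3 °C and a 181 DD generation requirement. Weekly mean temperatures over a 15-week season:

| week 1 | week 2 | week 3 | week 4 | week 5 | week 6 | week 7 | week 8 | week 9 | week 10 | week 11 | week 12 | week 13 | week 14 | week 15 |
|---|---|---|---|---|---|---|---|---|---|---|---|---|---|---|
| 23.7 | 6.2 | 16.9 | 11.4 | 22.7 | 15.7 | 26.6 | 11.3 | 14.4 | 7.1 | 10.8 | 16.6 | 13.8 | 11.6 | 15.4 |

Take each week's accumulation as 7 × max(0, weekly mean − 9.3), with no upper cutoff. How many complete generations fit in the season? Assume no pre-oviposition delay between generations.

Weekly DD (7 × max(0, T̄ − 9.3)): 100.8, 0.0, 53.2, 14.7, 93.8, 44.8, 121.1, 14.0, 35.7, 0.0, 10.5, 51.1, 31.5, 16.1, 42.7.
Season total = 630.0 DD.
Complete generations = ⌊630.0 / 181⌋ = 3.

3 generations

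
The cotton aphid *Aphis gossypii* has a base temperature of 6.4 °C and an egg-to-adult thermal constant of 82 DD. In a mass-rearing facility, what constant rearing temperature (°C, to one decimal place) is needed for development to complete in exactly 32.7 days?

8.9 °C

Required daily accumulation = 82 / 32.7 = 2.508 DD/day.
T = T_base + 2.508 = 6.4 + 2.508 = 8.908 ≈ 8.9 °C.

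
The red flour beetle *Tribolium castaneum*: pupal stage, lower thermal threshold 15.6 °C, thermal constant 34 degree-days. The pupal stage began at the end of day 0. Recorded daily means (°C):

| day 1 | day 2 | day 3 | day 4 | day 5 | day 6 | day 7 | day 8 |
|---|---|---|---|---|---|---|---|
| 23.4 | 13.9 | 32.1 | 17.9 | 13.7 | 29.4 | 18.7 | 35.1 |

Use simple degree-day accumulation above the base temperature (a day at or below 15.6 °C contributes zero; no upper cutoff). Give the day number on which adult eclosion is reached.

Daily DD above 15.6 °C: 7.8, 0.0, 16.5, 2.3, 0.0, 13.8, 3.1, 19.5.
Cumulative: 7.8, 7.8, 24.3, 26.6, 26.6, 40.4, 43.5, 63.0.
The total first reaches 34 DD on day 6.

day 6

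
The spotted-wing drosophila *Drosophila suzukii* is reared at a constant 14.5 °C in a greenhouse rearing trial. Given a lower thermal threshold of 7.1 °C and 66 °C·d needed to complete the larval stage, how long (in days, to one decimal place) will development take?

Daily accumulation = 14.5 − 7.1 = 7.4 DD/day.
Duration = 66 / 7.4 = 8.919 ≈ 8.9 days.

8.9 days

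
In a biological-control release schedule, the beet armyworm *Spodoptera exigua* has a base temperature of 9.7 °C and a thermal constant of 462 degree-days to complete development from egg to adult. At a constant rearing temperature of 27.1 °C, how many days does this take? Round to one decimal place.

Daily accumulation = 27.1 − 9.7 = 17.4 DD/day.
Duration = 462 / 17.4 = 26.552 ≈ 26.6 days.

26.6 days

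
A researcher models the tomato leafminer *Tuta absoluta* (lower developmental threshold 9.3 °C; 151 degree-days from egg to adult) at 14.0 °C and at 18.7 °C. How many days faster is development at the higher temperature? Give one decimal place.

16.1 days

At 14.0 °C: 151 / (14.0 − 9.3) = 151 / 4.7 = 32.128 d.
At 18.7 °C: 151 / (18.7 − 9.3) = 151 / 9.4 = 16.064 d.
Difference = |32.128 − 16.064| = 16.064 ≈ 16.1 days.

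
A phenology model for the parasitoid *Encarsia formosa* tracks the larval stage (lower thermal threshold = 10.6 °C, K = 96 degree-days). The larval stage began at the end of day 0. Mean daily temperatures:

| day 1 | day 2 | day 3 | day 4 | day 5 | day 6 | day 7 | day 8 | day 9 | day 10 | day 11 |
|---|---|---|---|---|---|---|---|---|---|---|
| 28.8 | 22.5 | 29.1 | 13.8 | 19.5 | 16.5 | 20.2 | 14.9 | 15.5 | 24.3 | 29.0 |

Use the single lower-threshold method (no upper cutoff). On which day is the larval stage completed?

Daily DD above 10.6 °C: 18.2, 11.9, 18.5, 3.2, 8.9, 5.9, 9.6, 4.3, 4.9, 13.7, 18.4.
Cumulative: 18.2, 30.1, 48.6, 51.8, 60.7, 66.6, 76.2, 80.5, 85.4, 99.1, 117.5.
The total first reaches 96 DD on day 10.

day 10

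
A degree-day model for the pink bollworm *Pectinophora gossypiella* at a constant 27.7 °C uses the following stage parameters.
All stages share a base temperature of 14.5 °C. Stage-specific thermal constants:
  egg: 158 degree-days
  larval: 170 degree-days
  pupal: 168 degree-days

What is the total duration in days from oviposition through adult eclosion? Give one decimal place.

37.6 days

Daily accumulation at 27.7 °C = 27.7 − 14.5 = 13.2 DD/day.
Total K = 158 + 170 + 168 = 496 DD.
Total duration = 496 / 13.2 = 37.576 ≈ 37.6 days.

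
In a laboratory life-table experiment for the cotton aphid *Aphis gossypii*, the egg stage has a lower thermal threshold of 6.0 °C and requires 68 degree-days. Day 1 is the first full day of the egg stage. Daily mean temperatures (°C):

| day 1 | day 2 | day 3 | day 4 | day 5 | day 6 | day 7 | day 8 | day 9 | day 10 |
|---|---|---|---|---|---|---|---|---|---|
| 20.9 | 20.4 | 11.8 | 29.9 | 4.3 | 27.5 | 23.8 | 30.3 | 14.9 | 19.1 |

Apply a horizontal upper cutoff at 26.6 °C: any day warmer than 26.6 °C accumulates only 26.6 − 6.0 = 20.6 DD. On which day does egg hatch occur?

day 6

Daily DD above 6.0 °C (capped at 20.6): 14.9, 14.4, 5.8, 20.6, 0.0, 20.6, 17.8, 20.6, 8.9, 13.1.
Cumulative: 14.9, 29.3, 35.1, 55.7, 55.7, 76.3, 94.1, 114.7, 123.6, 136.7.
The total first reaches 68 DD on day 6.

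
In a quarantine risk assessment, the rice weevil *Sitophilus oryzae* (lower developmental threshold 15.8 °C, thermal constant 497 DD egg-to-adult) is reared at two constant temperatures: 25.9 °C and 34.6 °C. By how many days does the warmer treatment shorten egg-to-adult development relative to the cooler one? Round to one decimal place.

At 25.9 °C: 497 / (25.9 − 15.8) = 497 / 10.1 = 49.208 d.
At 34.6 °C: 497 / (34.6 − 15.8) = 497 / 18.8 = 26.436 d.
Difference = |49.208 − 26.436| = 22.772 ≈ 22.8 days.

22.8 days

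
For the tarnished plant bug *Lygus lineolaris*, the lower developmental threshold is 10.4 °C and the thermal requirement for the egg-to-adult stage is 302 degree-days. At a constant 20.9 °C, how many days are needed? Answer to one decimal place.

28.8 days

Daily accumulation = 20.9 − 10.4 = 10.5 DD/day.
Duration = 302 / 10.5 = 28.762 ≈ 28.8 days.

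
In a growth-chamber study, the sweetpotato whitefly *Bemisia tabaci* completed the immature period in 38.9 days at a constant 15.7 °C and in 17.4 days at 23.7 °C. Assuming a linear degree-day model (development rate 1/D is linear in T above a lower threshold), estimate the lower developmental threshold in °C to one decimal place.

Linear rate model ⇒ the product D·(T − T_b) is constant across temperatures.
38.9·(15.7 − T_b) = 17.4·(23.7 − T_b)
T_b = (38.9·15.7 − 17.4·23.7) / (38.9 − 17.4) = 198.35 / 21.5 = 9.226 °C ≈ 9.2 °C.

9.2 °C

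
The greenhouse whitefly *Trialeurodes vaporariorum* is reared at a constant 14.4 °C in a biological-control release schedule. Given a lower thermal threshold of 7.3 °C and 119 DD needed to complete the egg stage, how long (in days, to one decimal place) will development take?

Daily accumulation = 14.4 − 7.3 = 7.1 DD/day.
Duration = 119 / 7.1 = 16.761 ≈ 16.8 days.

16.8 days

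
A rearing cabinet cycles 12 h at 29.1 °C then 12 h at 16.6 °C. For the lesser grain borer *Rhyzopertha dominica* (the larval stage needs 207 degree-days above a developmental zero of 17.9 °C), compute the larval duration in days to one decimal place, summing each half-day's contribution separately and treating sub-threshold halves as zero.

37.0 days

Day half: max(0, 29.1 − 17.9) × 0.5 = 11.2 × 0.5 = 5.60 DD.
Night half: max(0, 16.6 − 17.9) × 0.5 = 0.0 × 0.5 = 0.00 DD.
Per 24 h: 5.60 DD/day.
Duration = 207 / 5.60 = 36.964 ≈ 37.0 days.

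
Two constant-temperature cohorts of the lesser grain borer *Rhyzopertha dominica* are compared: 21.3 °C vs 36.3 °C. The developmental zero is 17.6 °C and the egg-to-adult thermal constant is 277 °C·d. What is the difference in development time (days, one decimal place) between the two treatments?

At 21.3 °C: 277 / (21.3 − 17.6) = 277 / 3.7 = 74.865 d.
At 36.3 °C: 277 / (36.3 − 17.6) = 277 / 18.7 = 14.813 d.
Difference = |74.865 − 14.813| = 60.052 ≈ 60.1 days.

60.1 days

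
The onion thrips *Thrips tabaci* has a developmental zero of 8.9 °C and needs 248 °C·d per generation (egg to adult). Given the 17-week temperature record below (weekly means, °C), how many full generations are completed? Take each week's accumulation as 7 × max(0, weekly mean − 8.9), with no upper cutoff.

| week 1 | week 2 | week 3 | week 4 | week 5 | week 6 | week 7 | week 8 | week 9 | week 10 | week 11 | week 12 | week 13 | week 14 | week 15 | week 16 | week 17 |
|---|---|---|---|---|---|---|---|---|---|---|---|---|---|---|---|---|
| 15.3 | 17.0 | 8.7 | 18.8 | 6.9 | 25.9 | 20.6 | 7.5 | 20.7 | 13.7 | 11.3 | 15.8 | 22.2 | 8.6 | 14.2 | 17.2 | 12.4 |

3 generations

Weekly DD (7 × max(0, T̄ − 8.9)): 44.8, 56.7, 0.0, 69.3, 0.0, 119.0, 81.9, 0.0, 82.6, 33.6, 16.8, 48.3, 93.1, 0.0, 37.1, 58.1, 24.5.
Season total = 765.8 DD.
Complete generations = ⌊765.8 / 248⌋ = 3.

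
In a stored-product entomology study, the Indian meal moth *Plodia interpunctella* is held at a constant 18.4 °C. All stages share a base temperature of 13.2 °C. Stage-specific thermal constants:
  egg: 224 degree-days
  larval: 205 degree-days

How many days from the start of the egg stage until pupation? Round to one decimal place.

Daily accumulation at 18.4 °C = 18.4 − 13.2 = 5.2 DD/day.
Total K = 224 + 205 = 429 DD.
Total duration = 429 / 5.2 = 82.500 ≈ 82.5 days.

82.5 days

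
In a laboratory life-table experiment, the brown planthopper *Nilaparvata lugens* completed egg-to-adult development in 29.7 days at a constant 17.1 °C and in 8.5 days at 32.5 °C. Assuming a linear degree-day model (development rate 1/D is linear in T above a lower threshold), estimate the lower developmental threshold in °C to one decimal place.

Under the model K = D·(T − T_b), so D₁·(T₁ − T_b) = D₂·(T₂ − T_b).
29.7·(17.1 − T_b) = 8.5·(32.5 − T_b)
T_b = (29.7·17.1 − 8.5·32.5) / (29.7 − 8.5) = 231.62 / 21.2 = 10.925 °C ≈ 10.9 °C.

10.9 °C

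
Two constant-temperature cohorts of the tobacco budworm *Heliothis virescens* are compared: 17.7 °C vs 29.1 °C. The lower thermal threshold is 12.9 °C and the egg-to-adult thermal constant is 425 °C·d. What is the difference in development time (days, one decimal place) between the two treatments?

At 17.7 °C: 425 / (17.7 − 12.9) = 425 / 4.8 = 88.542 d.
At 29.1 °C: 425 / (29.1 − 12.9) = 425 / 16.2 = 26.235 d.
Difference = |88.542 − 26.235| = 62.307 ≈ 62.3 days.

62.3 days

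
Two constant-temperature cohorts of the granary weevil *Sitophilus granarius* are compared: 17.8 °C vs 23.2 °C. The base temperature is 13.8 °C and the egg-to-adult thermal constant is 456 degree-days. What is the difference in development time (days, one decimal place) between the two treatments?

At 17.8 °C: 456 / (17.8 − 13.8) = 456 / 4.0 = 114.000 d.
At 23.2 °C: 456 / (23.2 − 13.8) = 456 / 9.4 = 48.511 d.
Difference = |114.000 − 48.511| = 65.489 ≈ 65.5 days.

65.5 days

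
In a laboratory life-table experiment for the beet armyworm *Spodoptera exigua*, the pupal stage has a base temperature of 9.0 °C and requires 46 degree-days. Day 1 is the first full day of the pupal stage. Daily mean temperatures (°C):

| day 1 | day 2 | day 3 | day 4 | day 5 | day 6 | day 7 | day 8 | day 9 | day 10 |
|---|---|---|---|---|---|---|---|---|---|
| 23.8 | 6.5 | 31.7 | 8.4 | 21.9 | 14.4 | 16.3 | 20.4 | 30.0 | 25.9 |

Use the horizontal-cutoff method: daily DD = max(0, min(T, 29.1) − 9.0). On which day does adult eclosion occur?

Daily DD above 9.0 °C (capped at 20.1): 14.8, 0.0, 20.1, 0.0, 12.9, 5.4, 7.3, 11.4, 20.1, 16.9.
Cumulative: 14.8, 14.8, 34.9, 34.9, 47.8, 53.2, 60.5, 71.9, 92.0, 108.9.
The total first reaches 46 DD on day 5.

day 5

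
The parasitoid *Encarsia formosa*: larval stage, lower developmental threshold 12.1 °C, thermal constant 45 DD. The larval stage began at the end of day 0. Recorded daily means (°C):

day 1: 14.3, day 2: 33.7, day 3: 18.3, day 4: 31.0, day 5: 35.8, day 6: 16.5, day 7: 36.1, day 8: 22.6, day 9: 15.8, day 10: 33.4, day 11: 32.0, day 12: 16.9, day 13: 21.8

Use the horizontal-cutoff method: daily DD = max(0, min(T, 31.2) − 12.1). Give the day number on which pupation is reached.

Daily DD above 12.1 °C (capped at 19.1): 2.2, 19.1, 6.2, 18.9, 19.1, 4.4, 19.1, 10.5, 3.7, 19.1, 19.1, 4.8, 9.7.
Cumulative: 2.2, 21.3, 27.5, 46.4, 65.5, 69.9, 89.0, 99.5, 103.2, 122.3, 141.4, 146.2, 155.9.
The total first reaches 45 DD on day 4.

day 4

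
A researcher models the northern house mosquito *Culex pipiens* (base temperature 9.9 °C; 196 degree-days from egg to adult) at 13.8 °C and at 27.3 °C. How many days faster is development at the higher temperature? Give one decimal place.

At 13.8 °C: 196 / (13.8 − 9.9) = 196 / 3.9 = 50.256 d.
At 27.3 °C: 196 / (27.3 − 9.9) = 196 / 17.4 = 11.264 d.
Difference = |50.256 − 11.264| = 38.992 ≈ 39.0 days.

39.0 days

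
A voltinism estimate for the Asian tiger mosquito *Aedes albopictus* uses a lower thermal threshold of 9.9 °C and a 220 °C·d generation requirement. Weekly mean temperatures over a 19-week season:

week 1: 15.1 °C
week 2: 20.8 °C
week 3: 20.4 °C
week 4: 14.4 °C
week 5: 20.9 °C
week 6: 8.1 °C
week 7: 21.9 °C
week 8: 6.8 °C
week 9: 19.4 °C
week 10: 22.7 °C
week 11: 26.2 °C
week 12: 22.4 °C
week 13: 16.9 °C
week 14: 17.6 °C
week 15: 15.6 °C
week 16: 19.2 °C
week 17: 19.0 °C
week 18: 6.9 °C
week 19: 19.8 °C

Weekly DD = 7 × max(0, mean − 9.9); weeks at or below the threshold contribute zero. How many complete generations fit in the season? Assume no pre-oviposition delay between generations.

Weekly DD (7 × max(0, T̄ − 9.9)): 36.4, 76.3, 73.5, 31.5, 77.0, 0.0, 84.0, 0.0, 66.5, 89.6, 114.1, 87.5, 49.0, 53.9, 39.9, 65.1, 63.7, 0.0, 69.3.
Season total = 1077.3 DD.
Complete generations = ⌊1077.3 / 220⌋ = 4.

4 generations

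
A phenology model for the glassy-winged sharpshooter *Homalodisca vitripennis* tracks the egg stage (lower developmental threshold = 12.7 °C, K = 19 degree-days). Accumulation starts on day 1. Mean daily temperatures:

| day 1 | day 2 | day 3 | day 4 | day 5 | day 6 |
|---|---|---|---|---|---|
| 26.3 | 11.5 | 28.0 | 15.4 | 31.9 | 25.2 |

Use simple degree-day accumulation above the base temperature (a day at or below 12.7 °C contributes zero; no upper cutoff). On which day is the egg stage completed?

Daily DD above 12.7 °C: 13.6, 0.0, 15.3, 2.7, 19.2, 12.5.
Cumulative: 13.6, 13.6, 28.9, 31.6, 50.8, 63.3.
The total first reaches 19 DD on day 3.

day 3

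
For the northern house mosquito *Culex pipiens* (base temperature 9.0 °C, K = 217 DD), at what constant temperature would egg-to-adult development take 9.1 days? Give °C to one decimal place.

32.8 °C

Required daily accumulation = 217 / 9.1 = 23.846 DD/day.
T = T_base + 23.846 = 9.0 + 23.846 = 32.846 ≈ 32.8 °C.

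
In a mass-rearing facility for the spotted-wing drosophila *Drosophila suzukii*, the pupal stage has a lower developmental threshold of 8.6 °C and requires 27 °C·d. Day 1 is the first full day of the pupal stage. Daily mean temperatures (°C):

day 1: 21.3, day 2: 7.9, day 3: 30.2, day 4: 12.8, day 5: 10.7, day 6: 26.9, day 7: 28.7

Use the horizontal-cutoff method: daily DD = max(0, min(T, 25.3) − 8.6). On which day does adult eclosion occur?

day 3

Daily DD above 8.6 °C (capped at 16.7): 12.7, 0.0, 16.7, 4.2, 2.1, 16.7, 16.7.
Cumulative: 12.7, 12.7, 29.4, 33.6, 35.7, 52.4, 69.1.
The total first reaches 27 DD on day 3.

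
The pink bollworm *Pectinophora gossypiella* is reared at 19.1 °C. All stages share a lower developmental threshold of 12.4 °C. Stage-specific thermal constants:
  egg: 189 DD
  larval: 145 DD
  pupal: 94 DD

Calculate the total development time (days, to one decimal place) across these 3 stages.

Daily accumulation at 19.1 °C = 19.1 − 12.4 = 6.7 DD/day.
Total K = 189 + 145 + 94 = 428 DD.
Total duration = 428 / 6.7 = 63.881 ≈ 63.9 days.

63.9 days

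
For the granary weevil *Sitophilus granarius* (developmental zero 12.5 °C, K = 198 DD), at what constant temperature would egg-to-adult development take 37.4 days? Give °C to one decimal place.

Required daily accumulation = 198 / 37.4 = 5.294 DD/day.
T = T_base + 5.294 = 12.5 + 5.294 = 17.794 ≈ 17.8 °C.

17.8 °C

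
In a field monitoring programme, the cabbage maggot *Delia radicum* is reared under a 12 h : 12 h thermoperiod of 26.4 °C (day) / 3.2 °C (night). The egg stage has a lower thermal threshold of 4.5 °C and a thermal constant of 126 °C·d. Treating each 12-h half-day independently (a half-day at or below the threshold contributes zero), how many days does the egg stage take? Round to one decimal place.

11.5 days

Day half: max(0, 26.4 − 4.5) × 0.5 = 21.9 × 0.5 = 10.95 DD.
Night half: max(0, 3.2 − 4.5) × 0.5 = 0.0 × 0.5 = 0.00 DD.
Per 24 h: 10.95 DD/day.
Duration = 126 / 10.95 = 11.507 ≈ 11.5 days.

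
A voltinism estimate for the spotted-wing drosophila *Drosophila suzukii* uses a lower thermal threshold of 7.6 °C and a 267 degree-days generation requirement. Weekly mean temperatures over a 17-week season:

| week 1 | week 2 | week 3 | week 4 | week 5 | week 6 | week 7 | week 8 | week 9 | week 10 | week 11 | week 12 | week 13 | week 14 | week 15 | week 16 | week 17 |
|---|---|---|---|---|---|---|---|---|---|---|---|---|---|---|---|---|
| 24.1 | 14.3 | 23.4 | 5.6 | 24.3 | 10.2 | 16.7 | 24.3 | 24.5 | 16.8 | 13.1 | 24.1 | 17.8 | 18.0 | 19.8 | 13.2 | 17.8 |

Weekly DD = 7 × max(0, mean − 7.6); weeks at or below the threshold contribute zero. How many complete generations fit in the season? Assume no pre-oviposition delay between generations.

Weekly DD (7 × max(0, T̄ − 7.6)): 115.5, 46.9, 110.6, 0.0, 116.9, 18.2, 63.7, 116.9, 118.3, 64.4, 38.5, 115.5, 71.4, 72.8, 85.4, 39.2, 71.4.
Season total = 1265.6 DD.
Complete generations = ⌊1265.6 / 267⌋ = 4.

4 generations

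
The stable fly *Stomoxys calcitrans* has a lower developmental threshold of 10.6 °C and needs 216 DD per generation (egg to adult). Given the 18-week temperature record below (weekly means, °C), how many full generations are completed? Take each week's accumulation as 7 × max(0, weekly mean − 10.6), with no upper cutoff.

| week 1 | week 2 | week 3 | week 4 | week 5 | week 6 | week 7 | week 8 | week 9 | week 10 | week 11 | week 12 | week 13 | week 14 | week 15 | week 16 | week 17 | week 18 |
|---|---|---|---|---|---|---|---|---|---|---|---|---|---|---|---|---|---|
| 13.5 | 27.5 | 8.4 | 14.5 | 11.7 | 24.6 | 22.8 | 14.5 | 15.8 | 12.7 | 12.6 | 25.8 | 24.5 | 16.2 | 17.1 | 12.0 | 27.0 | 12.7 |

4 generations

Weekly DD (7 × max(0, T̄ − 10.6)): 20.3, 118.3, 0.0, 27.3, 7.7, 98.0, 85.4, 27.3, 36.4, 14.7, 14.0, 106.4, 97.3, 39.2, 45.5, 9.8, 114.8, 14.7.
Season total = 877.1 DD.
Complete generations = ⌊877.1 / 216⌋ = 4.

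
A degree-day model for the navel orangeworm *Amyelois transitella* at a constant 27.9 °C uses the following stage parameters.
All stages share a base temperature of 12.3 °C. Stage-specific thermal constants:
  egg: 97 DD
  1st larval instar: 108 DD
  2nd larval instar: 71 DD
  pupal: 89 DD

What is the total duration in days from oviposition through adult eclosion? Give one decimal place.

Daily accumulation at 27.9 °C = 27.9 − 12.3 = 15.6 DD/day.
Total K = 97 + 108 + 71 + 89 = 365 DD.
Total duration = 365 / 15.6 = 23.397 ≈ 23.4 days.

23.4 days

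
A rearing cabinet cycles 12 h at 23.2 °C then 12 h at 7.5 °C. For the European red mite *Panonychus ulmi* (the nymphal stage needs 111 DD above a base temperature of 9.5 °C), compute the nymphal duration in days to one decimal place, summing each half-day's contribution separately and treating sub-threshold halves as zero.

16.2 days

Day half: max(0, 23.2 − 9.5) × 0.5 = 13.7 × 0.5 = 6.85 DD.
Night half: max(0, 7.5 − 9.5) × 0.5 = 0.0 × 0.5 = 0.00 DD.
Per 24 h: 6.85 DD/day.
Duration = 111 / 6.85 = 16.204 ≈ 16.2 days.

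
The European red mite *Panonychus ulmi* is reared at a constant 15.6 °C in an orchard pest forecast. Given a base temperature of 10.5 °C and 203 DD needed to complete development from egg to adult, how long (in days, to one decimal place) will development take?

Daily accumulation = 15.6 − 10.5 = 5.1 DD/day.
Duration = 203 / 5.1 = 39.804 ≈ 39.8 days.

39.8 days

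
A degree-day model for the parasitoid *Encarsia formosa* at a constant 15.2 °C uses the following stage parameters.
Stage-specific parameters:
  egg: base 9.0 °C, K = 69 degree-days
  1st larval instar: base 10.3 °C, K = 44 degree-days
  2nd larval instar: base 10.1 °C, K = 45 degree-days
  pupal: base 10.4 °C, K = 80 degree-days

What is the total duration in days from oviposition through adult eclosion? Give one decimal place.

egg: 69 / (15.2 − 9.0) = 69 / 6.2 = 11.129 d.
1st larval instar: 44 / (15.2 − 10.3) = 44 / 4.9 = 8.980 d.
2nd larval instar: 45 / (15.2 − 10.1) = 45 / 5.1 = 8.824 d.
pupal: 80 / (15.2 − 10.4) = 80 / 4.8 = 16.667 d.
Sum = 45.599 ≈ 45.6 days.

45.6 days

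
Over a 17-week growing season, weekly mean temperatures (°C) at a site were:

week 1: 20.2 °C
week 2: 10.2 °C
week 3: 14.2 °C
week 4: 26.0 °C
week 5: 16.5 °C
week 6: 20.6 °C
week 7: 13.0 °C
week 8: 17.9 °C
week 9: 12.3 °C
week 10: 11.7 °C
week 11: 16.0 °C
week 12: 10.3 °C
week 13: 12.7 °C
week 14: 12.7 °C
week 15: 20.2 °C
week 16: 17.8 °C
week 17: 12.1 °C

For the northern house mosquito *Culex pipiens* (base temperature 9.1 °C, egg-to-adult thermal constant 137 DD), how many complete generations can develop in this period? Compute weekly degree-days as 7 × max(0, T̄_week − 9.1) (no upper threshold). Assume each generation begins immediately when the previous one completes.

Weekly DD (7 × max(0, T̄ − 9.1)): 77.7, 7.7, 35.7, 118.3, 51.8, 80.5, 27.3, 61.6, 22.4, 18.2, 48.3, 8.4, 25.2, 25.2, 77.7, 60.9, 21.0.
Season total = 767.9 DD.
Complete generations = ⌊767.9 / 137⌋ = 5.

5 generations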